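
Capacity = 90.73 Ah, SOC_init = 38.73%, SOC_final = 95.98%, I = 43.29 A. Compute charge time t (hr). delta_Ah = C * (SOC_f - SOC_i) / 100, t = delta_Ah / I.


delta_Ah = 90.73 * (95.98 - 38.73) / 100 = 51.943 Ah
t = delta_Ah / I = 51.943 / 43.29 = 1.200 hr

1.200 hr


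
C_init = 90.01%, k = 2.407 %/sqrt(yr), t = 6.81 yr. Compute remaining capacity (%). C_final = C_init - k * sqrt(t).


Step 1: sqrt(6.81 yr) = 2.6096
Step 2: drop = 2.407 * 2.6096 = 6.2813
Step 3: C_final = 90.01 - 6.2813 = 83.73%

83.73%


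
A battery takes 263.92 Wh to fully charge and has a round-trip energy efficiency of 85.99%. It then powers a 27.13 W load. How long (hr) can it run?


Step 1: E_discharge = eta/100 * E_charge = 85.99/100 * 263.92 = 226.94 Wh
Step 2: t = E_discharge / P = 226.94 / 27.13 = 8.365 hr

8.365 hr


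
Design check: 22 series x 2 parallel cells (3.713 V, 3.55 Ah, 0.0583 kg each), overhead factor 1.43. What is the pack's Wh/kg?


Step 1: V_pack = 22 * 3.713 = 81.686 V
Step 2: C_pack = 2 * 3.55 = 7.1 Ah
Step 3: E_pack = V_pack * C_pack = 81.686 * 7.1 = 579.97 Wh
Step 4: m_pack = 22 * 2 * 0.0583 * 1.43 = 3.6682 kg
Step 5: ED = E_pack / m_pack = 579.97 / 3.6682 = 158.1 Wh/kg

158.1 Wh/kg


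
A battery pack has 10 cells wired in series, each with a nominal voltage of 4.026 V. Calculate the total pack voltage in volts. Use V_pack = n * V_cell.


With 10 cells in series at 4.026 V each, V_pack = 40.26 V

40.26 V


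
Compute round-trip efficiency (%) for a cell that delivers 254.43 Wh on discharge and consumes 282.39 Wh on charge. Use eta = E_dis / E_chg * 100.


eta_e = E_dis / E_chg * 100 = 254.43 / 282.39 * 100 = 90.10%

90.10%


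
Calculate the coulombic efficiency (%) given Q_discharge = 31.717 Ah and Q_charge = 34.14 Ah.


eta_c = Q_dis / Q_chg * 100 = 31.717 / 34.14 * 100 = 92.90%

92.90%


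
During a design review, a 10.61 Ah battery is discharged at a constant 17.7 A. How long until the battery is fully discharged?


t = capacity / current = 10.61 / 17.7 = 0.5994 hr

0.5994 hr


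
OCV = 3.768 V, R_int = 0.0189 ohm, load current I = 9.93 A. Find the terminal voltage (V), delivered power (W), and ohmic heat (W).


Step 1: V_terminal = OCV - I*R = 3.768 - 9.93 * 0.0189 = 3.5803 V
Step 2: P_out = V_terminal * I = 3.5803 * 9.93 = 35.55 W
Step 3: Q = I^2 * R = 9.93^2 * 0.0189 = 1.864 W

V=3.5803 V, P=35.55 W, Q=1.864 W


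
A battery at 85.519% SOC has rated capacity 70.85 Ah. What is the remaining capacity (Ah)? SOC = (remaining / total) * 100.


remaining = SOC / 100 * total = 85.519 / 100 * 70.85 = 60.59 Ah

60.59 Ah


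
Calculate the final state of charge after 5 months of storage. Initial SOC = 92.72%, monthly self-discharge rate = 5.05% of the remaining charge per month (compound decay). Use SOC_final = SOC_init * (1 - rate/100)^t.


Monthly retention factor = 1 - 5.05/100 = 0.9495
Over 5 months: factor^5 = 0.77175
SOC_final = 92.72 * 0.77175 = 71.56%

71.56%


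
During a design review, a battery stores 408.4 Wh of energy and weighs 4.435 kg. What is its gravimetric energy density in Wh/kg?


ED = E / m = 408.4 / 4.435 = 92.09 Wh/kg

92.09 Wh/kg


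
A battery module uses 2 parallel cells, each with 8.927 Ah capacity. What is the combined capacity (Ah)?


C_total = 2 * 8.927 = 17.854 Ah

17.854 Ah


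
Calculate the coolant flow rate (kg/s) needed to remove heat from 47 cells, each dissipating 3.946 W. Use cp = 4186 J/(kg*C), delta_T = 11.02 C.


Q_total = 47 * 3.946 = 185.46 W
m_dot = Q_total / (cp * dT) = 185.46 / (4186 * 11.02) = 0.004020 kg/s

0.004020 kg/s


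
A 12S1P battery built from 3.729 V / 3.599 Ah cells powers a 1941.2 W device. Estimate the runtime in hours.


Step 1: E_pack = Ns * V_cell * Np * C_cell = 12 * 3.729 * 1 * 3.599 = 161.05 Wh
Step 2: t = E_pack / P = 161.05 / 1941.2 = 0.08296 hr

0.08296 hr


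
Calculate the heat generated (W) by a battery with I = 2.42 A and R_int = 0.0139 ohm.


Q = I^2 * R = 2.42^2 * 0.0139 = 0.08140 W

0.08140 W


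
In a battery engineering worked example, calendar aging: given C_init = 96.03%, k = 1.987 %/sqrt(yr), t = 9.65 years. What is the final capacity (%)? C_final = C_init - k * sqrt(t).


sqrt(t) = sqrt(9.65) = 3.1064
C_final = 96.03 - 1.987 * 3.1064 = 89.86%

89.86%


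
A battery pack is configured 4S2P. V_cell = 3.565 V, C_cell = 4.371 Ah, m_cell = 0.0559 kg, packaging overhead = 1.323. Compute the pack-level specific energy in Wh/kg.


Step 1: V_pack = 4 * 3.565 = 14.26 V
Step 2: C_pack = 2 * 4.371 = 8.742 Ah
Step 3: E_pack = V_pack * C_pack = 14.26 * 8.742 = 124.66 Wh
Step 4: m_pack = 4 * 2 * 0.0559 * 1.323 = 0.59165 kg
Step 5: ED = E_pack / m_pack = 124.66 / 0.59165 = 210.7 Wh/kg

210.7 Wh/kg


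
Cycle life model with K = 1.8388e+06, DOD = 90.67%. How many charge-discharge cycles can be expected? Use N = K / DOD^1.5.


Step 1: DOD^1.5 = 90.67^1.5 = 863.37
Step 2: N = 1.8388e+06 / 863.37 = 2130 cycles

2130 cycles


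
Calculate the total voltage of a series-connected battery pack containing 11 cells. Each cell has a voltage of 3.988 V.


V_pack = n * V_cell = 11 * 3.988 = 43.868 V

43.868 V


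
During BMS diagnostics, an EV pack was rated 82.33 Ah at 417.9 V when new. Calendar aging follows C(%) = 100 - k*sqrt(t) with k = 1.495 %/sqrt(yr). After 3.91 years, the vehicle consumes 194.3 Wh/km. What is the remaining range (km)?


Step 1: capacity retention = 100 - 1.495 * sqrt(3.91) = 100 - 1.495 * 1.9774 = 97.044%
Step 2: C_now = 82.33 * 97.044/100 = 79.896 Ah
Step 3: E_pack = V * C_now = 417.9 * 79.896 = 33389 Wh
Step 4: range = E_pack / consumption = 33389 / 194.3 = 171.8 km

171.8 km


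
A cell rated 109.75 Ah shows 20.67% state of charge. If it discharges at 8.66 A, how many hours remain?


Step 1: remaining = SOC/100 * C_total = 20.67/100 * 109.75 = 22.685 Ah
Step 2: t = remaining / I = 22.685 / 8.66 = 2.620 hr

2.620 hr


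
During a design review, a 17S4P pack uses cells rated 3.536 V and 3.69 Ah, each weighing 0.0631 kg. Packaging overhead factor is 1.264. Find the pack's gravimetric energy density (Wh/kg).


Step 1: V_pack = 17 * 3.536 = 60.112 V
Step 2: C_pack = 4 * 3.69 = 14.76 Ah
Step 3: E_pack = V_pack * C_pack = 60.112 * 14.76 = 887.25 Wh
Step 4: m_pack = 17 * 4 * 0.0631 * 1.264 = 5.4236 kg
Step 5: ED = E_pack / m_pack = 887.25 / 5.4236 = 163.6 Wh/kg

163.6 Wh/kg


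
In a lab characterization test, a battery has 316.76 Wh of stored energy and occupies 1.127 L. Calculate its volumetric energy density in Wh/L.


Volumetric ED = 316.76 Wh / 1.127 L = 281.1 Wh/L

281.1 Wh/L


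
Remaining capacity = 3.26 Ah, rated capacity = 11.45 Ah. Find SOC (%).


SOC = (remaining / total) * 100 = (3.26 / 11.45) * 100 = 28.47%

28.47%


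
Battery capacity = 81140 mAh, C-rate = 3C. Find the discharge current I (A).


Convert: capacity = 81140 mAh = 81.14 Ah
I = C_rate * capacity = 3 * 81.14 = 243.42 A

243.42 A


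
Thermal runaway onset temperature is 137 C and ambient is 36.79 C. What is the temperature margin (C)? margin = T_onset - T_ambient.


margin = T_onset - T_ambient = 137 - 36.79 = 100.21 C

100.21 C


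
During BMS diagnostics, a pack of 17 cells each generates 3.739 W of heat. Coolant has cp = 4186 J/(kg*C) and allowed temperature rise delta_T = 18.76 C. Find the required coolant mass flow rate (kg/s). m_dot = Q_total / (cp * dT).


Step 1: Total heat Q = 17 * 3.739 W = 63.563 W
Step 2: denom = cp * dT = 4186 * 18.76 = 78529
Step 3: m_dot = 63.563 / 78529 = 8.094e-04 kg/s

8.094e-04 kg/s


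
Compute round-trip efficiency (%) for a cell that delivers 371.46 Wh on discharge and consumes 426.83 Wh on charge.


eta_e = E_dis / E_chg * 100 = 371.46 / 426.83 * 100 = 87.03%

87.03%


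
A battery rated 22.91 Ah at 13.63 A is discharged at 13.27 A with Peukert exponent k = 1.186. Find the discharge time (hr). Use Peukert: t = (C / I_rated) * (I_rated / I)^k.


Step 1: t_rated = C / I_rated = 22.91 / 13.63 = 1.6809 hr
Step 2: ratio = 13.63 / 13.27 = 1.0271
Step 3: ratio^k = 1.0271^1.186 = 1.0322
Step 4: t = t_rated * ratio^k = 1.6809 * 1.0322 = 1.735 hr

1.735 hr


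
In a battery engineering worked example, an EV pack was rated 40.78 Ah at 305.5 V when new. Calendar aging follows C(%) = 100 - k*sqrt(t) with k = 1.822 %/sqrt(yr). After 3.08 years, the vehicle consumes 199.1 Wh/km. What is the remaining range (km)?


Step 1: capacity retention = 100 - 1.822 * sqrt(3.08) = 100 - 1.822 * 1.755 = 96.802%
Step 2: C_now = 40.78 * 96.802/100 = 39.476 Ah
Step 3: E_pack = V * C_now = 305.5 * 39.476 = 12060 Wh
Step 4: range = E_pack / consumption = 12060 / 199.1 = 60.57 km

60.57 km


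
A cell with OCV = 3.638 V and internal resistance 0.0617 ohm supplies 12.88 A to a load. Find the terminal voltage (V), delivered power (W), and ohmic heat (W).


Step 1: V_terminal = OCV - I*R = 3.638 - 12.88 * 0.0617 = 2.8433 V
Step 2: P_out = V_terminal * I = 2.8433 * 12.88 = 36.62 W
Step 3: Q = I^2 * R = 12.88^2 * 0.0617 = 10.24 W

V=2.8433 V, P=36.62 W, Q=10.24 W


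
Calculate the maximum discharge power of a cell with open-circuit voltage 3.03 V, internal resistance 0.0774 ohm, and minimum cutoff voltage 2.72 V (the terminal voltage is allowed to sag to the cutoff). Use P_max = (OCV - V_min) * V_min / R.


P_max = (OCV - V_min) * V_min / R = (3.03 - 2.72) * 2.72 / 0.0774 = 0.31 * 2.72 / 0.0774 = 10.89 W

10.89 W


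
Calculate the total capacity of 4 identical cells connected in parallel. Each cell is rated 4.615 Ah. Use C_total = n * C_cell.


C_total = 4 * 4.615 = 18.46 Ah

18.46 Ah


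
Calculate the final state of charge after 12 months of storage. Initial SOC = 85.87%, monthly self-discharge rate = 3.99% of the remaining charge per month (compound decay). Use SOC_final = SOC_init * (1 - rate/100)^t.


decay = (1 - 3.99/100)^12 = 0.61348
SOC_final = 85.87 * 0.61348 = 52.68%

52.68%


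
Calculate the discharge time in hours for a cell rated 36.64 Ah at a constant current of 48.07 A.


Runtime = 36.64 Ah / 48.07 A = 0.7622 hr

0.7622 hr


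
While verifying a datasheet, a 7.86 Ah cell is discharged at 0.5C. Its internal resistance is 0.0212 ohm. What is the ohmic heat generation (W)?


Step 1: I = C_rate * capacity = 0.5 * 7.86 = 3.93 A
Step 2: Q = I^2 * R = 3.93^2 * 0.0212 = 15.445 * 0.0212 = 0.3274 W

0.3274 W


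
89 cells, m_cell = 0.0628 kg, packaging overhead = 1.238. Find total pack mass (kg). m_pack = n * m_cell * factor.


Cell mass sum = 89 * 0.0628 = 5.5892 kg
With overhead 1.238: m_pack = 5.5892 * 1.238 = 6.919 kg

6.919 kg


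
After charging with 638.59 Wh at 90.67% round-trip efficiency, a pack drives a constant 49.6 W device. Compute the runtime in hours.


Step 1: E_discharge = eta/100 * E_charge = 90.67/100 * 638.59 = 579.01 Wh
Step 2: t = E_discharge / P = 579.01 / 49.6 = 11.67 hr

11.67 hr


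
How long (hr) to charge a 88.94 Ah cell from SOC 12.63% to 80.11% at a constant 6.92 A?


delta_Ah = 88.94 * (80.11 - 12.63) / 100 = 60.017 Ah
t = delta_Ah / I = 60.017 / 6.92 = 8.673 hr

8.673 hr


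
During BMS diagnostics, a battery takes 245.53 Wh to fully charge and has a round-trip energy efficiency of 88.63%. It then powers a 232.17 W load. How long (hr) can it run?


Step 1: E_discharge = eta/100 * E_charge = 88.63/100 * 245.53 = 217.61 Wh
Step 2: t = E_discharge / P = 217.61 / 232.17 = 0.9373 hr

0.9373 hr


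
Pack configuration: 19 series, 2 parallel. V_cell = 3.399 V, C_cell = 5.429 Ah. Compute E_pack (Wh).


V_pack = 19 * 3.399 = 64.581 V
C_pack = 2 * 5.429 = 10.858 Ah
E = V_pack * C_pack = 64.581 * 10.858 = 701.2 Wh

701.2 Wh


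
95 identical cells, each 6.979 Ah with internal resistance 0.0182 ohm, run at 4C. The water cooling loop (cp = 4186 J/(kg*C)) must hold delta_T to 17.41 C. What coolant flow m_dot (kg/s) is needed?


Step 1: I = 4 * 6.979 = 27.916 A
Step 2: Q_cell = I^2 * R = 27.916^2 * 0.0182 = 14.183 W
Step 3: Q_total = 95 * 14.183 = 1347.4 W
Step 4: m_dot = Q_total / (cp * dT) = 1347.4 / (4186 * 17.41) = 0.01849 kg/s

0.01849 kg/s


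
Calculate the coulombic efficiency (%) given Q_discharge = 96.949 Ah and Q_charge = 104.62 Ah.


Coulombic efficiency = 96.949/104.62 * 100% = 92.67%

92.67%


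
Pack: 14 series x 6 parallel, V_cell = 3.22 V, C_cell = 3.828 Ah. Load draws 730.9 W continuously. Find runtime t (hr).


Step 1: E_pack = Ns * V_cell * Np * C_cell = 14 * 3.22 * 6 * 3.828 = 1035.4 Wh
Step 2: t = E_pack / P = 1035.4 / 730.9 = 1.417 hr

1.417 hr


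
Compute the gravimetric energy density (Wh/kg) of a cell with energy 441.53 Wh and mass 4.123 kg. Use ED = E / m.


Specific energy = 441.53 Wh / 4.123 kg = 107.1 Wh/kg

107.1 Wh/kg


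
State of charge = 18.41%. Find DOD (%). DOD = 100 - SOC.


DOD = 100 - SOC = 100 - 18.41 = 81.59%

81.59%


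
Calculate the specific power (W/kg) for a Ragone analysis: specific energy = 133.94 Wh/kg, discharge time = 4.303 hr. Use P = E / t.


Specific power = 133.94 Wh/kg / 4.303 hr = 31.13 W/kg

31.13 W/kg


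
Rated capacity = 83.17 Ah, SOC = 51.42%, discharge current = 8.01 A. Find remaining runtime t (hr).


Step 1: remaining = SOC/100 * C_total = 51.42/100 * 83.17 = 42.766 Ah
Step 2: t = remaining / I = 42.766 / 8.01 = 5.339 hr

5.339 hr


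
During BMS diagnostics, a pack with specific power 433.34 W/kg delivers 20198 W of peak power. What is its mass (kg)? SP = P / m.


m = P / SP = 20198 / 433.34 = 46.61 kg

46.61 kg


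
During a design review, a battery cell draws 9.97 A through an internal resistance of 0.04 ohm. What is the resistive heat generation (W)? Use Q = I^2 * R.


Q = I^2 * R = 9.97^2 * 0.04 = 3.976 W

3.976 W


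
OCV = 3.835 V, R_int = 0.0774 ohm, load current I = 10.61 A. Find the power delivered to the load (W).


Step 1: V_terminal = OCV - I*R = 3.835 - 10.61 * 0.0774 = 3.0138 V
Step 2: P_out = V_terminal * I = 3.0138 * 10.61 = 31.98 W

31.98 W


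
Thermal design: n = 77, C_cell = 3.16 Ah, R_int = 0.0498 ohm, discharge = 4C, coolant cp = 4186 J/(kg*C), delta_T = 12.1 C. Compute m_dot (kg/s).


Step 1: I = 4 * 3.16 = 12.64 A
Step 2: Q_cell = I^2 * R = 12.64^2 * 0.0498 = 7.9565 W
Step 3: Q_total = 77 * 7.9565 = 612.65 W
Step 4: m_dot = Q_total / (cp * dT) = 612.65 / (4186 * 12.1) = 0.01210 kg/s

0.01210 kg/s


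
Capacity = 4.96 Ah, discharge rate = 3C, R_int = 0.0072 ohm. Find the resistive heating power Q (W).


Step 1: I = C_rate * capacity = 3 * 4.96 = 14.88 A
Step 2: Q = I^2 * R = 14.88^2 * 0.0072 = 221.41 * 0.0072 = 1.594 W

1.594 W


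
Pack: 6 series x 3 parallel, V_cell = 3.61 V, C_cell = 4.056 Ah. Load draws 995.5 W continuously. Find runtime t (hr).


Step 1: E_pack = Ns * V_cell * Np * C_cell = 6 * 3.61 * 3 * 4.056 = 263.56 Wh
Step 2: t = E_pack / P = 263.56 / 995.5 = 0.2648 hr

0.2648 hr


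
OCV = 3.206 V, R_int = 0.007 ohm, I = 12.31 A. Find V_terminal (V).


IR drop = 12.31 * 0.007 = 0.08617 V
V = 3.206 - 0.08617 = 3.120 V

3.120 V


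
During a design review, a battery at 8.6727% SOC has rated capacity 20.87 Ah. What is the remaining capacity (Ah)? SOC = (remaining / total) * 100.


remaining = SOC / 100 * total = 8.6727 / 100 * 20.87 = 1.810 Ah

1.810 Ah


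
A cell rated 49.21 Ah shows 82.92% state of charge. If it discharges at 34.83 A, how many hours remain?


Step 1: remaining = SOC/100 * C_total = 82.92/100 * 49.21 = 40.805 Ah
Step 2: t = remaining / I = 40.805 / 34.83 = 1.172 hr

1.172 hr


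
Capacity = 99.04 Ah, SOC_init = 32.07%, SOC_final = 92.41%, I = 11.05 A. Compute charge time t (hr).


delta_Ah = 99.04 * (92.41 - 32.07) / 100 = 59.761 Ah
t = delta_Ah / I = 59.761 / 11.05 = 5.408 hr

5.408 hr


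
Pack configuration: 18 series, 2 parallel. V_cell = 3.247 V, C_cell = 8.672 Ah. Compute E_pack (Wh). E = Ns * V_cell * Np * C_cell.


E = Ns * Vcell * Np * Ccell = 18 * 3.247 * 2 * 8.672 = 1014 Wh

1014 Wh


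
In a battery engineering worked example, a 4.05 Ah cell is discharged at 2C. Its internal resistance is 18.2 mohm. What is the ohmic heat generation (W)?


Convert: R = 18.2 mohm = 0.0182 ohm
Step 1: I = C_rate * capacity = 2 * 4.05 = 8.1 A
Step 2: Q = I^2 * R = 8.1^2 * 0.0182 = 65.61 * 0.0182 = 1.194 W

1.194 W


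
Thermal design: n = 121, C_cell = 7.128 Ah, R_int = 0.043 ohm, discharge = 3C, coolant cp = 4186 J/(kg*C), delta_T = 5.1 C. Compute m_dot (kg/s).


Step 1: I = 3 * 7.128 = 21.384 A
Step 2: Q_cell = I^2 * R = 21.384^2 * 0.043 = 19.663 W
Step 3: Q_total = 121 * 19.663 = 2379.2 W
Step 4: m_dot = Q_total / (cp * dT) = 2379.2 / (4186 * 5.1) = 0.1114 kg/s

0.1114 kg/s


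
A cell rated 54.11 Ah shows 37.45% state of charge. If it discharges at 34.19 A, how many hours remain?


Step 1: remaining = SOC/100 * C_total = 37.45/100 * 54.11 = 20.264 Ah
Step 2: t = remaining / I = 20.264 / 34.19 = 0.5927 hr

0.5927 hr


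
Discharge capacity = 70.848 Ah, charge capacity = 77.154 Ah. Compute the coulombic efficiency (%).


eta_c = Q_dis / Q_chg * 100 = 70.848 / 77.154 * 100 = 91.83%

91.83%


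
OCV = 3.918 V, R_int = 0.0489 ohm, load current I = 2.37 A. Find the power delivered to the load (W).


Step 1: V_terminal = OCV - I*R = 3.918 - 2.37 * 0.0489 = 3.8021 V
Step 2: P_out = V_terminal * I = 3.8021 * 2.37 = 9.011 W

9.011 W


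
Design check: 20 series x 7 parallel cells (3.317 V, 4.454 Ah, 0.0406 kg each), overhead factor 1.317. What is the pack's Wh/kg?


Step 1: V_pack = 20 * 3.317 = 66.34 V
Step 2: C_pack = 7 * 4.454 = 31.178 Ah
Step 3: E_pack = V_pack * C_pack = 66.34 * 31.178 = 2068.3 Wh
Step 4: m_pack = 20 * 7 * 0.0406 * 1.317 = 7.4858 kg
Step 5: ED = E_pack / m_pack = 2068.3 / 7.4858 = 276.3 Wh/kg

276.3 Wh/kg


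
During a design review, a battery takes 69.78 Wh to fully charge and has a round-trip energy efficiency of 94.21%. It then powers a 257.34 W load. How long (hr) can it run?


Step 1: E_discharge = eta/100 * E_charge = 94.21/100 * 69.78 = 65.74 Wh
Step 2: t = E_discharge / P = 65.74 / 257.34 = 0.2555 hr

0.2555 hr


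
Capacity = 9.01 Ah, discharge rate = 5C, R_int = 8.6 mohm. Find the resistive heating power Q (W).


Convert: R = 8.6 mohm = 0.0086 ohm
Step 1: I = C_rate * capacity = 5 * 9.01 = 45.05 A
Step 2: Q = I^2 * R = 45.05^2 * 0.0086 = 2029.5 * 0.0086 = 17.45 W

17.45 W


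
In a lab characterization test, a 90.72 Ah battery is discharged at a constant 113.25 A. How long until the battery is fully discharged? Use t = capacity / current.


Runtime = 90.72 Ah / 113.25 A = 0.8011 hr

0.8011 hr


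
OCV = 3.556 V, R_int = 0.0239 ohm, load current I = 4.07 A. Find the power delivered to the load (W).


Step 1: V_terminal = OCV - I*R = 3.556 - 4.07 * 0.0239 = 3.4587 V
Step 2: P_out = V_terminal * I = 3.4587 * 4.07 = 14.08 W

14.08 W


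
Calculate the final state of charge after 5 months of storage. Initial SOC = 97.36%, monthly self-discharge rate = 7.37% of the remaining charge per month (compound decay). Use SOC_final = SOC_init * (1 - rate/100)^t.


Monthly retention factor = 1 - 7.37/100 = 0.9263
Over 5 months: factor^5 = 0.68196
SOC_final = 97.36 * 0.68196 = 66.40%

66.40%


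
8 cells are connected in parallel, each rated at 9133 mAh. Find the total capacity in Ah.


Convert: C_cell = 9133 mAh = 9.133 Ah
C_total = 8 * 9.133 = 73.064 Ah

73.064 Ah


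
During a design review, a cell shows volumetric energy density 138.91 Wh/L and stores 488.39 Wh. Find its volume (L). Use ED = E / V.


V = E / ED = 488.39 / 138.91 = 3.516 L

3.516 L


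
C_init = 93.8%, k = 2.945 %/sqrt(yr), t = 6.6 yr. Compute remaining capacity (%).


sqrt(t) = sqrt(6.6) = 2.569
C_final = 93.8 - 2.945 * 2.569 = 86.23%

86.23%


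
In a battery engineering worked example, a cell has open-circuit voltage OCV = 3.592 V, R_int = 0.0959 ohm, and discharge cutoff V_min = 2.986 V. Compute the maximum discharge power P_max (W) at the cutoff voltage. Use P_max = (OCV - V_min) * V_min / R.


dV = OCV - V_min = 0.606 V (so I_max = dV / R)
P_max = dV * V_min / R = 0.606 * 2.986 / 0.0959 = 18.87 W

18.87 W


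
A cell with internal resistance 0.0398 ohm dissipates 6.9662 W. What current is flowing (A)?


I = sqrt(Q / R) = sqrt(6.9662 / 0.0398) = sqrt(175.03) = 13.23 A

13.23 A


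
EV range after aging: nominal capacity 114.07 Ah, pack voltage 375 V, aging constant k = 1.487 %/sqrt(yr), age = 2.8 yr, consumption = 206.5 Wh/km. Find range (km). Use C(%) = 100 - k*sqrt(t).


Step 1: capacity retention = 100 - 1.487 * sqrt(2.8) = 100 - 1.487 * 1.6733 = 97.512%
Step 2: C_now = 114.07 * 97.512/100 = 111.23 Ah
Step 3: E_pack = V * C_now = 375 * 111.23 = 41711 Wh
Step 4: range = E_pack / consumption = 41711 / 206.5 = 202.0 km

202.0 km


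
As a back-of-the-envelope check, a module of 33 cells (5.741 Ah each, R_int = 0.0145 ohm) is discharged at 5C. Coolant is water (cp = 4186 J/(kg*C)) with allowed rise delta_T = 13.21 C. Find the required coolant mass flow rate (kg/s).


Step 1: I = 5 * 5.741 = 28.705 A
Step 2: Q_cell = I^2 * R = 28.705^2 * 0.0145 = 11.948 W
Step 3: Q_total = 33 * 11.948 = 394.28 W
Step 4: m_dot = Q_total / (cp * dT) = 394.28 / (4186 * 13.21) = 0.007130 kg/s

0.007130 kg/s


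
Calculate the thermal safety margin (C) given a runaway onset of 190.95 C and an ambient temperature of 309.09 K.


Convert: T_ambient = 309.09 K = 35.94 C
margin = 190.95 - 35.94 = 155.01 C

155.01 C


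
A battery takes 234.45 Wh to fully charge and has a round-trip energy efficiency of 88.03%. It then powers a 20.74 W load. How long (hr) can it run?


Step 1: E_discharge = eta/100 * E_charge = 88.03/100 * 234.45 = 206.39 Wh
Step 2: t = E_discharge / P = 206.39 / 20.74 = 9.951 hr

9.951 hr


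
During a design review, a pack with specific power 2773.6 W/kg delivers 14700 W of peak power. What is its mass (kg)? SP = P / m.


m = P / SP = 14700 / 2773.6 = 5.300 kg

5.300 kg


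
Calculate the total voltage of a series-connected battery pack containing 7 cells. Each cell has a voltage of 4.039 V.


V_pack = n * V_cell = 7 * 4.039 = 28.273 V

28.273 V


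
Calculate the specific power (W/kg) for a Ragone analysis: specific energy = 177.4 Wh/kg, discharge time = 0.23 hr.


Specific power = 177.4 Wh/kg / 0.23 hr = 771.3 W/kg

771.3 W/kg


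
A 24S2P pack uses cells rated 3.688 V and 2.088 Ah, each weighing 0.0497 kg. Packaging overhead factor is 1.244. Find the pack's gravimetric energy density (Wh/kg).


Step 1: V_pack = 24 * 3.688 = 88.512 V
Step 2: C_pack = 2 * 2.088 = 4.176 Ah
Step 3: E_pack = V_pack * C_pack = 88.512 * 4.176 = 369.63 Wh
Step 4: m_pack = 24 * 2 * 0.0497 * 1.244 = 2.9677 kg
Step 5: ED = E_pack / m_pack = 369.63 / 2.9677 = 124.6 Wh/kg

124.6 Wh/kg


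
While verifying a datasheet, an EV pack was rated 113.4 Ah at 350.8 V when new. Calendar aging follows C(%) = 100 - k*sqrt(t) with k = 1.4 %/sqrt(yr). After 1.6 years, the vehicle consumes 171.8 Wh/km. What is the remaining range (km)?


Step 1: capacity retention = 100 - 1.4 * sqrt(1.6) = 100 - 1.4 * 1.2649 = 98.229%
Step 2: C_now = 113.4 * 98.229/100 = 111.39 Ah
Step 3: E_pack = V * C_now = 350.8 * 111.39 = 39076 Wh
Step 4: range = E_pack / consumption = 39076 / 171.8 = 227.5 km

227.5 km


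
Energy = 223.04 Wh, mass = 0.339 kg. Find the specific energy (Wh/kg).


ED = E / m = 223.04 / 0.339 = 657.9 Wh/kg

657.9 Wh/kg


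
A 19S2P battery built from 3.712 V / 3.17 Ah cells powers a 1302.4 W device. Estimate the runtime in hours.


Step 1: E_pack = Ns * V_cell * Np * C_cell = 19 * 3.712 * 2 * 3.17 = 447.15 Wh
Step 2: t = E_pack / P = 447.15 / 1302.4 = 0.3433 hr

0.3433 hr


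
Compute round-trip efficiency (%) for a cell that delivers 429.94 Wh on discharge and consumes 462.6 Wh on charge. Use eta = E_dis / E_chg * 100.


Round-trip efficiency = 429.94/462.6 * 100% = 92.94%

92.94%


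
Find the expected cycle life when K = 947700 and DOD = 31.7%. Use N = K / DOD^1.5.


DOD^1.5 = 178.48
N = K / DOD^1.5 = 947700 / 178.48 = 5310

5310 cycles


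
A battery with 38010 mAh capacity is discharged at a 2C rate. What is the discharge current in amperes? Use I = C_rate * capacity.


Convert: capacity = 38010 mAh = 38.01 Ah
At 2C: I = 2 * 38.01 Ah = 76.02 A

76.02 A


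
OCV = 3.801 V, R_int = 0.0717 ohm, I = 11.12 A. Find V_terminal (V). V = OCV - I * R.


V = OCV - I*R = 3.801 - 11.12 * 0.0717 = 3.004 V

3.004 V


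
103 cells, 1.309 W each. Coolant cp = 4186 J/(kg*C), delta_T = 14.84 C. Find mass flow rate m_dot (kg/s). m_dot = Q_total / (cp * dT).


Q_total = 103 * 1.309 = 134.83 W
m_dot = Q_total / (cp * dT) = 134.83 / (4186 * 14.84) = 0.002170 kg/s

0.002170 kg/s


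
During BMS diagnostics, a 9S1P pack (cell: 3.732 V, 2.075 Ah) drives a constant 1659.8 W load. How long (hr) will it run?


Step 1: E_pack = Ns * V_cell * Np * C_cell = 9 * 3.732 * 1 * 2.075 = 69.695 Wh
Step 2: t = E_pack / P = 69.695 / 1659.8 = 0.04199 hr

0.04199 hr


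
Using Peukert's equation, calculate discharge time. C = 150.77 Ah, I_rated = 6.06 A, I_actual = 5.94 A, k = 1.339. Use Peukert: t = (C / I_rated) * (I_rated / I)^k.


t_rated = C / I_rated = 150.77 / 6.06 = 24.88 hr
(I_rated/I)^k = (1.0202)^1.339 = 1.0271
t = t_rated * (I_rated/I)^k = 24.88 * 1.0271 = 25.55 hr

25.55 hr


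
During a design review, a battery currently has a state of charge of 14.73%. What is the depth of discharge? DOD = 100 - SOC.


Complement of SOC: DOD = 100% - 14.73% = 85.27%

85.27%


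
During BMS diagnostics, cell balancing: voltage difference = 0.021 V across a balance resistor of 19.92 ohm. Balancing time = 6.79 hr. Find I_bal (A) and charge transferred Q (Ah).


I_bal = dV / R = 0.021 / 19.92 = 0.0010542 A
Q = I_bal * t = 0.0010542 * 6.79 = 0.007158 Ah

I=0.0010542 A, Q=0.007158 Ah


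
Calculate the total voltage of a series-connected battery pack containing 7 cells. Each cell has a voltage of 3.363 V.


Series voltages add: 7 * 3.363 V = 23.541 V

23.541 V


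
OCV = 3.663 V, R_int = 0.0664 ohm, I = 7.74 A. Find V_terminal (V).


V = OCV - I*R = 3.663 - 7.74 * 0.0664 = 3.149 V

3.149 V


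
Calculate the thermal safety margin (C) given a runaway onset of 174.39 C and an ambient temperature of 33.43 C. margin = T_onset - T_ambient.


Safety margin = 174.39 C - 33.43 C = 140.96 C

140.96 C


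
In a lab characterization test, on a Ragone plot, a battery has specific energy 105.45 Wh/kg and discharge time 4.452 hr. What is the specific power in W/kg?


Specific power = 105.45 Wh/kg / 4.452 hr = 23.69 W/kg

23.69 W/kg


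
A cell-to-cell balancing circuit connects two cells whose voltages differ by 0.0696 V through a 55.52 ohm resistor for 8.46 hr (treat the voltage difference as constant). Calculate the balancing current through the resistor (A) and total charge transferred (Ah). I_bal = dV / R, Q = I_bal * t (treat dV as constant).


I_bal = dV / R = 0.0696 / 55.52 = 0.0012536 A
Q = I_bal * t = 0.0012536 * 8.46 = 0.01061 Ah

I=0.0012536 A, Q=0.01061 Ah


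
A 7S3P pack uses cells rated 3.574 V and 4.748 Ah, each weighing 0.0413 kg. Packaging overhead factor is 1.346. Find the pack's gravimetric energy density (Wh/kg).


Step 1: V_pack = 7 * 3.574 = 25.018 V
Step 2: C_pack = 3 * 4.748 = 14.244 Ah
Step 3: E_pack = V_pack * C_pack = 25.018 * 14.244 = 356.36 Wh
Step 4: m_pack = 7 * 3 * 0.0413 * 1.346 = 1.1674 kg
Step 5: ED = E_pack / m_pack = 356.36 / 1.1674 = 305.3 Wh/kg

305.3 Wh/kg


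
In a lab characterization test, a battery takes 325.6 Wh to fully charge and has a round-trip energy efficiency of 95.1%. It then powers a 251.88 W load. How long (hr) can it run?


Step 1: E_discharge = eta/100 * E_charge = 95.1/100 * 325.6 = 309.65 Wh
Step 2: t = E_discharge / P = 309.65 / 251.88 = 1.229 hr

1.229 hr


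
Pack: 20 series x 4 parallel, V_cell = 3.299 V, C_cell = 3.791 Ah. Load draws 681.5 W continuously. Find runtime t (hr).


Step 1: E_pack = Ns * V_cell * Np * C_cell = 20 * 3.299 * 4 * 3.791 = 1000.5 Wh
Step 2: t = E_pack / P = 1000.5 / 681.5 = 1.468 hr

1.468 hr


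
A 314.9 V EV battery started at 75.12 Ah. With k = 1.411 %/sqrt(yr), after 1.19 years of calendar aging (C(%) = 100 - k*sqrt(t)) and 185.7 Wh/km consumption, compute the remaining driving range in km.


Step 1: capacity retention = 100 - 1.411 * sqrt(1.19) = 100 - 1.411 * 1.0909 = 98.461%
Step 2: C_now = 75.12 * 98.461/100 = 73.964 Ah
Step 3: E_pack = V * C_now = 314.9 * 73.964 = 23291 Wh
Step 4: range = E_pack / consumption = 23291 / 185.7 = 125.4 km

125.4 km


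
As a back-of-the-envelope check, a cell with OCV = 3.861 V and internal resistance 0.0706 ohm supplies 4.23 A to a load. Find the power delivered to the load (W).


Step 1: V_terminal = OCV - I*R = 3.861 - 4.23 * 0.0706 = 3.5624 V
Step 2: P_out = V_terminal * I = 3.5624 * 4.23 = 15.07 W

15.07 W


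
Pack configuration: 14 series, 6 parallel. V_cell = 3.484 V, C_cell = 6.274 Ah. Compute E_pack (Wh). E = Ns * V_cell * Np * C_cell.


E = Ns * Vcell * Np * Ccell = 14 * 3.484 * 6 * 6.274 = 1836 Wh

1836 Wh


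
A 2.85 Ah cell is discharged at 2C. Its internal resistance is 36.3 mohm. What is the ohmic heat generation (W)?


Convert: R = 36.3 mohm = 0.0363 ohm
Step 1: I = C_rate * capacity = 2 * 2.85 = 5.7 A
Step 2: Q = I^2 * R = 5.7^2 * 0.0363 = 32.49 * 0.0363 = 1.179 W

1.179 W


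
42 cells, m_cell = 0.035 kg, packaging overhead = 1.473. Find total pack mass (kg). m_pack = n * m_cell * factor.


m_pack = n * m_cell * overhead = 42 * 0.035 * 1.473 = 2.165 kg

2.165 kg


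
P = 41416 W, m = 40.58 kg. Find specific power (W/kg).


SP = P / m = 41416 / 40.58 = 1021 W/kg

1021 W/kg


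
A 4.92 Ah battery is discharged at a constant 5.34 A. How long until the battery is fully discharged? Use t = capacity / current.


Runtime = 4.92 Ah / 5.34 A = 0.9213 hr

0.9213 hr


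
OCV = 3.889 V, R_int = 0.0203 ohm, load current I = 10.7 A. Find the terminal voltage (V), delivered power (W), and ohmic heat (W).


Step 1: V_terminal = OCV - I*R = 3.889 - 10.7 * 0.0203 = 3.6718 V
Step 2: P_out = V_terminal * I = 3.6718 * 10.7 = 39.29 W
Step 3: Q = I^2 * R = 10.7^2 * 0.0203 = 2.324 W

V=3.6718 V, P=39.29 W, Q=2.324 W


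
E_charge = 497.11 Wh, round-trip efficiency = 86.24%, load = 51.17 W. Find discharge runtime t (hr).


Step 1: E_discharge = eta/100 * E_charge = 86.24/100 * 497.11 = 428.71 Wh
Step 2: t = E_discharge / P = 428.71 / 51.17 = 8.378 hr

8.378 hr


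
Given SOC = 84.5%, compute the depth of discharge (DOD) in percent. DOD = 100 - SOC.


Complement of SOC: DOD = 100% - 84.5% = 15.5%

15.5%


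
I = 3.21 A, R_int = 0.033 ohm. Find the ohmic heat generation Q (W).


Q = I^2 * R = 3.21^2 * 0.033 = 0.3400 W

0.3400 W


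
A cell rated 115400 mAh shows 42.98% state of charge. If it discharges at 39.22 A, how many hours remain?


Convert: C_total = 115400 mAh = 115.4 Ah
Step 1: remaining = SOC/100 * C_total = 42.98/100 * 115.4 = 49.599 Ah
Step 2: t = remaining / I = 49.599 / 39.22 = 1.265 hr

1.265 hr


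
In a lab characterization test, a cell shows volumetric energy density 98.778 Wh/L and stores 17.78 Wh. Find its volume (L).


V = E / ED = 17.78 / 98.778 = 0.1800 L

0.1800 L


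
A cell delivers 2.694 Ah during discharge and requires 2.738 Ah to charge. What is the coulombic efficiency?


Coulombic efficiency = 2.694/2.738 * 100% = 98.39%

98.39%


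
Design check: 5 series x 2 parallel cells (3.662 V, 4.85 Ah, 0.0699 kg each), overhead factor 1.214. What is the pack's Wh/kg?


Step 1: V_pack = 5 * 3.662 = 18.31 V
Step 2: C_pack = 2 * 4.85 = 9.7 Ah
Step 3: E_pack = V_pack * C_pack = 18.31 * 9.7 = 177.61 Wh
Step 4: m_pack = 5 * 2 * 0.0699 * 1.214 = 0.84859 kg
Step 5: ED = E_pack / m_pack = 177.61 / 0.84859 = 209.3 Wh/kg

209.3 Wh/kg


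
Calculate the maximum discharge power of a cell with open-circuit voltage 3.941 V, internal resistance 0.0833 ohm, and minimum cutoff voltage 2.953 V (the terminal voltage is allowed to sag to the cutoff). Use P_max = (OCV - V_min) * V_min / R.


P_max = (OCV - V_min) * V_min / R = (3.941 - 2.953) * 2.953 / 0.0833 = 0.988 * 2.953 / 0.0833 = 35.02 W

35.02 W


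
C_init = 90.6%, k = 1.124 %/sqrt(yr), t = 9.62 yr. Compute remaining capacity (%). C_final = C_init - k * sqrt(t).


Step 1: sqrt(9.62 yr) = 3.1016
Step 2: drop = 1.124 * 3.1016 = 3.4862
Step 3: C_final = 90.6 - 3.4862 = 87.11%

87.11%


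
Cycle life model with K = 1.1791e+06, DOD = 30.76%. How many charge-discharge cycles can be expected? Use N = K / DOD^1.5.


Step 1: DOD^1.5 = 30.76^1.5 = 170.6
Step 2: N = 1.1791e+06 / 170.6 = 6911 cycles

6911 cycles


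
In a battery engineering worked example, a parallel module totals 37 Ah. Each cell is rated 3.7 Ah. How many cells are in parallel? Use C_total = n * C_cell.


n = C_total / C_cell = 37 / 3.7 = 10

10


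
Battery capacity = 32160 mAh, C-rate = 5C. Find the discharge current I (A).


Convert: capacity = 32160 mAh = 32.16 Ah
I = C_rate * capacity = 5 * 32.16 = 160.8 A

160.8 A


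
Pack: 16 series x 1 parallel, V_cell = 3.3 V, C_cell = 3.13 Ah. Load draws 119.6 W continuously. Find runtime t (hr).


Step 1: E_pack = Ns * V_cell * Np * C_cell = 16 * 3.3 * 1 * 3.13 = 165.26 Wh
Step 2: t = E_pack / P = 165.26 / 119.6 = 1.382 hr

1.382 hr


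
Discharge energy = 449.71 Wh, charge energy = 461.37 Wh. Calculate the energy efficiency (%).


eta_e = E_dis / E_chg * 100 = 449.71 / 461.37 * 100 = 97.47%

97.47%


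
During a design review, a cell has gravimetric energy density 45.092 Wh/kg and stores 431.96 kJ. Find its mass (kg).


Convert: E = 431.96 kJ = 119.99 Wh
m = E / ED = 119.99 / 45.092 = 2.661 kg

2.661 kg


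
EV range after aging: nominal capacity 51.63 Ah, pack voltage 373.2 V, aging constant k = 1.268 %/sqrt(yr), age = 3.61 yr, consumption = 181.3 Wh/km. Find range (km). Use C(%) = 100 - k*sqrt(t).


Step 1: capacity retention = 100 - 1.268 * sqrt(3.61) = 100 - 1.268 * 1.9 = 97.591%
Step 2: C_now = 51.63 * 97.591/100 = 50.386 Ah
Step 3: E_pack = V * C_now = 373.2 * 50.386 = 18804 Wh
Step 4: range = E_pack / consumption = 18804 / 181.3 = 103.7 km

103.7 km


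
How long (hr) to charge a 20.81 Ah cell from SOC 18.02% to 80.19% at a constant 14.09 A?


Step 1: dSOC = 80.19% - 18.02% = 62.17%
Step 2: delta_Ah = 20.81 * 62.17 / 100 = 12.938 Ah
Step 3: t = 12.938 / 14.09 = 0.9182 hr

0.9182 hr


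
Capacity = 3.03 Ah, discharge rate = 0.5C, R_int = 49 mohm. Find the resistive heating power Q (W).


Convert: R = 49 mohm = 0.049 ohm
Step 1: I = C_rate * capacity = 0.5 * 3.03 = 1.515 A
Step 2: Q = I^2 * R = 1.515^2 * 0.049 = 2.2952 * 0.049 = 0.1125 W

0.1125 W


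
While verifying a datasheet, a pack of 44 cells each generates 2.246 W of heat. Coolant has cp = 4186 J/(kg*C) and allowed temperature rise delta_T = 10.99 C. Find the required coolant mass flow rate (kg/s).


Step 1: Total heat Q = 44 * 2.246 W = 98.824 W
Step 2: denom = cp * dT = 4186 * 10.99 = 46004
Step 3: m_dot = 98.824 / 46004 = 0.002148 kg/s

0.002148 kg/s


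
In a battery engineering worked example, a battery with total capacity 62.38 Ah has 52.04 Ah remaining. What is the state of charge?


SOC% = 52.04 / 62.38 * 100 = 83.42%

83.42%


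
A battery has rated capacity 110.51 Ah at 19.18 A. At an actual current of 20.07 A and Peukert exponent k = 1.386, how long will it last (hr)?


Step 1: t_rated = C / I_rated = 110.51 / 19.18 = 5.7617 hr
Step 2: ratio = 19.18 / 20.07 = 0.95566
Step 3: ratio^k = 0.95566^1.386 = 0.93908
Step 4: t = t_rated * ratio^k = 5.7617 * 0.93908 = 5.411 hr

5.411 hr


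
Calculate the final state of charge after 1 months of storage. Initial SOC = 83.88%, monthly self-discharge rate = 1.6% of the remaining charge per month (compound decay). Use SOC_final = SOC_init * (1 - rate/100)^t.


decay = (1 - 1.6/100)^1 = 0.984
SOC_final = 83.88 * 0.984 = 82.54%

82.54%


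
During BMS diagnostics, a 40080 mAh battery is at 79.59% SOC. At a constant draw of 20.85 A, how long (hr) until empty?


Convert: C_total = 40080 mAh = 40.08 Ah
Step 1: remaining = SOC/100 * C_total = 79.59/100 * 40.08 = 31.9 Ah
Step 2: t = remaining / I = 31.9 / 20.85 = 1.530 hr

1.530 hr


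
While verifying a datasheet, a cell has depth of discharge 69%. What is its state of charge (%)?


SOC = 100 - DOD = 100 - 69 = 31%

31%


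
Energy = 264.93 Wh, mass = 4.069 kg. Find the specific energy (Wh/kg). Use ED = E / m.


ED = E / m = 264.93 / 4.069 = 65.11 Wh/kg

65.11 Wh/kg


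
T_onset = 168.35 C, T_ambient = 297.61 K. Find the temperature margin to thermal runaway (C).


Convert: T_ambient = 297.61 K = 24.46 C
margin = 168.35 - 24.46 = 143.89 C

143.89 C


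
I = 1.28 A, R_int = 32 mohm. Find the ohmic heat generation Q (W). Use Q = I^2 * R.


Convert: R = 32 mohm = 0.032 ohm
I^2 = 1.6384
Q = 1.6384 * 0.032 = 0.05243 W

0.05243 W


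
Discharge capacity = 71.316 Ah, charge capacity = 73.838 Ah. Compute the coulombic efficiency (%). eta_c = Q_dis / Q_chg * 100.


Coulombic efficiency = 71.316/73.838 * 100% = 96.58%

96.58%


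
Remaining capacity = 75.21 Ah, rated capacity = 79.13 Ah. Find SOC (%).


SOC = (remaining / total) * 100 = (75.21 / 79.13) * 100 = 95.05%

95.05%


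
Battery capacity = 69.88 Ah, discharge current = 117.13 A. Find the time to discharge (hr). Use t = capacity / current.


t = capacity / current = 69.88 / 117.13 = 0.5966 hr

0.5966 hr


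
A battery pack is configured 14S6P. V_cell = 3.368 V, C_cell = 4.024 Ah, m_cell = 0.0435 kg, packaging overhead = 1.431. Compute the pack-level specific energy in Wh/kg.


Step 1: V_pack = 14 * 3.368 = 47.152 V
Step 2: C_pack = 6 * 4.024 = 24.144 Ah
Step 3: E_pack = V_pack * C_pack = 47.152 * 24.144 = 1138.4 Wh
Step 4: m_pack = 14 * 6 * 0.0435 * 1.431 = 5.2289 kg
Step 5: ED = E_pack / m_pack = 1138.4 / 5.2289 = 217.7 Wh/kg

217.7 Wh/kg


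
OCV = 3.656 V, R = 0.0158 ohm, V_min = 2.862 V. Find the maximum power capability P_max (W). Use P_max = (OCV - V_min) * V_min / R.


dV = OCV - V_min = 0.794 V (so I_max = dV / R)
P_max = dV * V_min / R = 0.794 * 2.862 / 0.0158 = 143.8 W

143.8 W


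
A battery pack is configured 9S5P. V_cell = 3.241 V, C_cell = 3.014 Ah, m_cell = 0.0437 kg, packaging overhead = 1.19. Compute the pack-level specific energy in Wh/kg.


Step 1: V_pack = 9 * 3.241 = 29.169 V
Step 2: C_pack = 5 * 3.014 = 15.07 Ah
Step 3: E_pack = V_pack * C_pack = 29.169 * 15.07 = 439.58 Wh
Step 4: m_pack = 9 * 5 * 0.0437 * 1.19 = 2.3401 kg
Step 5: ED = E_pack / m_pack = 439.58 / 2.3401 = 187.8 Wh/kg

187.8 Wh/kg


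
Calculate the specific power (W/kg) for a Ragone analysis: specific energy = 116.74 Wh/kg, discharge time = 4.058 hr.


Specific power = 116.74 Wh/kg / 4.058 hr = 28.77 W/kg

28.77 W/kg


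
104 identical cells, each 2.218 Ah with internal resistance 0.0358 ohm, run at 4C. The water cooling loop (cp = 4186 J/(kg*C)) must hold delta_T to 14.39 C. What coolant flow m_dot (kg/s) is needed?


Step 1: I = 4 * 2.218 = 8.872 A
Step 2: Q_cell = I^2 * R = 8.872^2 * 0.0358 = 2.8179 W
Step 3: Q_total = 104 * 2.8179 = 293.06 W
Step 4: m_dot = Q_total / (cp * dT) = 293.06 / (4186 * 14.39) = 0.004865 kg/s

0.004865 kg/s


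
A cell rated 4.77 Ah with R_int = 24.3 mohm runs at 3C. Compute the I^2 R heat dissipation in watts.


Convert: R = 24.3 mohm = 0.0243 ohm
Step 1: I = C_rate * capacity = 3 * 4.77 = 14.31 A
Step 2: Q = I^2 * R = 14.31^2 * 0.0243 = 204.78 * 0.0243 = 4.976 W

4.976 W


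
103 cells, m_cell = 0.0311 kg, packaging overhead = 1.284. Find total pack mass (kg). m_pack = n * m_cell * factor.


m_pack = n * m_cell * overhead = 103 * 0.0311 * 1.284 = 4.113 kg

4.113 kg


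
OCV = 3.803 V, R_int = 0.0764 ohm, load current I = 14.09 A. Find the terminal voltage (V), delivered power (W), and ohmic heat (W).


Step 1: V_terminal = OCV - I*R = 3.803 - 14.09 * 0.0764 = 2.7265 V
Step 2: P_out = V_terminal * I = 2.7265 * 14.09 = 38.42 W
Step 3: Q = I^2 * R = 14.09^2 * 0.0764 = 15.17 W

V=2.7265 V, P=38.42 W, Q=15.17 W
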